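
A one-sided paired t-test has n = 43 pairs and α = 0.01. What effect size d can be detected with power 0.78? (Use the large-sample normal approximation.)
d ≈ 0.47

Minimum detectable effect (paired t-test, normal approximation):
d = (z_α + z_β) / √n
d = (2.326 + 0.772) / √43
d = 3.099 / 6.557
d ≈ 0.47

By Cohen's convention (0.2 small / 0.5 medium / 0.8 large): small effect.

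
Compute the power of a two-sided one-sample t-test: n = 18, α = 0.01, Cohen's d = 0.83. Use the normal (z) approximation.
Power ≈ 0.83

Power calculation (one-sample t-test, normal approximation):
z_β = d · √n - z_{α/2}
z_β = 0.83 · √18 - 2.576
z_β = 0.83 · 4.243 - 2.576
z_β = 0.946

Power = Φ(z_β) = Φ(0.946) ≈ 0.828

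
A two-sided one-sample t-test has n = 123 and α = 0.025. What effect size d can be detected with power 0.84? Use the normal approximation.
d ≈ 0.29

Minimum detectable effect (one-sample t-test, normal approximation):
d = (z_{α/2} + z_β) / √n
d = (2.241 + 0.994) / √123
d = 3.236 / 11.091
d ≈ 0.29

By Cohen's convention (0.2 small / 0.5 medium / 0.8 large): small effect.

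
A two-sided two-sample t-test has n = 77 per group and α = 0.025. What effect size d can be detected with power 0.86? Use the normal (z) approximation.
d ≈ 0.54

Minimum detectable effect (two-sample t-test, normal approximation):
d = (z_{α/2} + z_β) / √(n/2)
d = (2.241 + 1.080) / √(77/2)
d = 3.322 / 6.205
d ≈ 0.54

By Cohen's convention (0.2 small / 0.5 medium / 0.8 large): medium effect.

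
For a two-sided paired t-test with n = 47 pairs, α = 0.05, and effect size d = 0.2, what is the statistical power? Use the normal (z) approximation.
Power ≈ 0.28

Power calculation (paired t-test, normal approximation):
z_β = d · √n - z_{α/2}
z_β = 0.2 · √47 - 1.960
z_β = 0.2 · 6.856 - 1.960
z_β = -0.589

Power = Φ(z_β) = Φ(-0.589) ≈ 0.278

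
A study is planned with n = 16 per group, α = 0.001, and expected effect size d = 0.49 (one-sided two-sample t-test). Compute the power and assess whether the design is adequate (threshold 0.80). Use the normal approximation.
Power ≈ 0.04; the study is underpowered (power < 0.80)

Power calculation (two-sample t-test, normal approximation):
z_β = d · √(n/2) - z_α
z_β = 0.49 · √(16/2) - 3.090
z_β = 0.49 · 2.828 - 3.090
z_β = -1.704

Power = Φ(z_β) = Φ(-1.704) ≈ 0.044

Effect size d = 0.49 is small by Cohen's convention (0.2/0.5/0.8).

Threshold: power ≥ 0.80 is conventionally adequate.
Power ≈ 0.04 → the study is underpowered (power < 0.80).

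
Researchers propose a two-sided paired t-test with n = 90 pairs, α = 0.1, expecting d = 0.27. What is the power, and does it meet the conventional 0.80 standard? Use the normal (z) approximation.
Power ≈ 0.82; the study is adequately powered (power ≥ 0.80)

Power calculation (paired t-test, normal approximation):
z_β = d · √n - z_{α/2}
z_β = 0.27 · √90 - 1.645
z_β = 0.27 · 9.487 - 1.645
z_β = 0.917

Power = Φ(z_β) = Φ(0.917) ≈ 0.820

Effect size d = 0.27 is small by Cohen's convention (0.2/0.5/0.8).

Threshold: power ≥ 0.80 is conventionally adequate.
Power ≈ 0.82 → the study is adequately powered (power ≥ 0.80).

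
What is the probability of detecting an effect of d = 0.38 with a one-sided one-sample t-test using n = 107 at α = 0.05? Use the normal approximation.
Power ≈ 0.99

Power calculation (one-sample t-test, normal approximation):
z_β = d · √n - z_α
z_β = 0.38 · √107 - 1.645
z_β = 0.38 · 10.344 - 1.645
z_β = 2.286

Power = Φ(z_β) = Φ(2.286) ≈ 0.989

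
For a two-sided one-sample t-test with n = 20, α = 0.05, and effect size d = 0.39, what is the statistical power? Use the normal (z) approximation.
Power ≈ 0.41

Power calculation (one-sample t-test, normal approximation):
z_β = d · √n - z_{α/2}
z_β = 0.39 · √20 - 1.960
z_β = 0.39 · 4.472 - 1.960
z_β = -0.216

Power = Φ(z_β) = Φ(-0.216) ≈ 0.415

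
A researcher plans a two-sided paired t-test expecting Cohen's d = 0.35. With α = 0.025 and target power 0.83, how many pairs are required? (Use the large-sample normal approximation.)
n = 84 pairs

Sample size formula (paired t-test, normal approximation):
n = ((z_{α/2} + z_β) / d)²

z_{α/2} = 2.241 (for α = 0.025, two-sided)
z_β = 0.954 (for power = 0.83)
d = 0.35

n = ((2.241 + 0.954) / 0.35)²
n = (9.129)²
n ≈ 83.34
Round up to the next whole number: n = 84 pairs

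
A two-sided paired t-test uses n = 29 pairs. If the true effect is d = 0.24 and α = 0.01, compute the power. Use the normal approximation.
Power ≈ 0.10

Power calculation (paired t-test, normal approximation):
z_β = d · √n - z_{α/2}
z_β = 0.24 · √29 - 2.576
z_β = 0.24 · 5.385 - 2.576
z_β = -1.283

Power = Φ(z_β) = Φ(-1.283) ≈ 0.100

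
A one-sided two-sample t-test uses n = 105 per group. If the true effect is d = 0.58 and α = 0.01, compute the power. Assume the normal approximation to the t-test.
Power ≈ 0.97

Power calculation (two-sample t-test, normal approximation):
z_β = d · √(n/2) - z_α
z_β = 0.58 · √(105/2) - 2.326
z_β = 0.58 · 7.246 - 2.326
z_β = 1.876

Power = Φ(z_β) = Φ(1.876) ≈ 0.970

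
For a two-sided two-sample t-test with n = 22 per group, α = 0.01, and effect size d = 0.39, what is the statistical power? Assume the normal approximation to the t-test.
Power ≈ 0.10

Power calculation (two-sample t-test, normal approximation):
z_β = d · √(n/2) - z_{α/2}
z_β = 0.39 · √(22/2) - 2.576
z_β = 0.39 · 3.317 - 2.576
z_β = -1.282

Power = Φ(z_β) = Φ(-1.282) ≈ 0.100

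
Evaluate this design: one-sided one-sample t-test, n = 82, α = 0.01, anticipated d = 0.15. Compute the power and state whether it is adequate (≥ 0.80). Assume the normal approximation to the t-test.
Power ≈ 0.17; the study is underpowered (power < 0.80)

Power calculation (one-sample t-test, normal approximation):
z_β = d · √n - z_α
z_β = 0.15 · √82 - 2.326
z_β = 0.15 · 9.055 - 2.326
z_β = -0.968

Power = Φ(z_β) = Φ(-0.968) ≈ 0.167

Effect size d = 0.15 is very small by Cohen's convention (0.2/0.5/0.8).

Threshold: power ≥ 0.80 is conventionally adequate.
Power ≈ 0.17 → the study is underpowered (power < 0.80).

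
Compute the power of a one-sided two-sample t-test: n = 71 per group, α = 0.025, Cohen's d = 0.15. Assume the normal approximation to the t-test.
Power ≈ 0.14

Power calculation (two-sample t-test, normal approximation):
z_β = d · √(n/2) - z_α
z_β = 0.15 · √(71/2) - 1.960
z_β = 0.15 · 5.958 - 1.960
z_β = -1.066

Power = Φ(z_β) = Φ(-1.066) ≈ 0.143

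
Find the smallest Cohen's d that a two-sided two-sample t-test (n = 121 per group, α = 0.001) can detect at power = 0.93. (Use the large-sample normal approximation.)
d ≈ 0.61

Minimum detectable effect (two-sample t-test, normal approximation):
d = (z_{α/2} + z_β) / √(n/2)
d = (3.291 + 1.476) / √(121/2)
d = 4.766 / 7.778
d ≈ 0.61

By Cohen's convention (0.2 small / 0.5 medium / 0.8 large): medium effect.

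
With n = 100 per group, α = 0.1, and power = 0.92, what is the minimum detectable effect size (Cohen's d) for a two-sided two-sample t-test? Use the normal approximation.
d ≈ 0.43

Minimum detectable effect (two-sample t-test, normal approximation):
d = (z_{α/2} + z_β) / √(n/2)
d = (1.645 + 1.405) / √(100/2)
d = 3.050 / 7.071
d ≈ 0.43

By Cohen's convention (0.2 small / 0.5 medium / 0.8 large): small effect.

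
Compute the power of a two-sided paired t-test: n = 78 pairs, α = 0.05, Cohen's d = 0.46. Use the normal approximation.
Power ≈ 0.98

Power calculation (paired t-test, normal approximation):
z_β = d · √n - z_{α/2}
z_β = 0.46 · √78 - 1.960
z_β = 0.46 · 8.832 - 1.960
z_β = 2.103

Power = Φ(z_β) = Φ(2.103) ≈ 0.982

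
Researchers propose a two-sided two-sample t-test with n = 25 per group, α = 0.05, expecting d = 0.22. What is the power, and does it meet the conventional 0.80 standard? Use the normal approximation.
Power ≈ 0.12; the study is underpowered (power < 0.80)

Power calculation (two-sample t-test, normal approximation):
z_β = d · √(n/2) - z_{α/2}
z_β = 0.22 · √(25/2) - 1.960
z_β = 0.22 · 3.536 - 1.960
z_β = -1.182

Power = Φ(z_β) = Φ(-1.182) ≈ 0.119

Effect size d = 0.22 is small by Cohen's convention (0.2/0.5/0.8).

Threshold: power ≥ 0.80 is conventionally adequate.
Power ≈ 0.12 → the study is underpowered (power < 0.80).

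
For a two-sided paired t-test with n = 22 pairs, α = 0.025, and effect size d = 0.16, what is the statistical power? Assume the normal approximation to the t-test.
Power ≈ 0.07

Power calculation (paired t-test, normal approximation):
z_β = d · √n - z_{α/2}
z_β = 0.16 · √22 - 2.241
z_β = 0.16 · 4.690 - 2.241
z_β = -1.491

Power = Φ(z_β) = Φ(-1.491) ≈ 0.068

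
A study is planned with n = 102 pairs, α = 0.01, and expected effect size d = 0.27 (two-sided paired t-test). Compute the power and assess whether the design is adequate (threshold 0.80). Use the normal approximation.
Power ≈ 0.56; the study is underpowered (power < 0.80)

Power calculation (paired t-test, normal approximation):
z_β = d · √n - z_{α/2}
z_β = 0.27 · √102 - 2.576
z_β = 0.27 · 10.100 - 2.576
z_β = 0.151

Power = Φ(z_β) = Φ(0.151) ≈ 0.560

Effect size d = 0.27 is small by Cohen's convention (0.2/0.5/0.8).

Threshold: power ≥ 0.80 is conventionally adequate.
Power ≈ 0.56 → the study is underpowered (power < 0.80).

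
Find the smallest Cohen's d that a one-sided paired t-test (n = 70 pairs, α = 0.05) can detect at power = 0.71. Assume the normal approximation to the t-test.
d ≈ 0.26

Minimum detectable effect (paired t-test, normal approximation):
d = (z_α + z_β) / √n
d = (1.645 + 0.553) / √70
d = 2.198 / 8.367
d ≈ 0.26

By Cohen's convention (0.2 small / 0.5 medium / 0.8 large): small effect.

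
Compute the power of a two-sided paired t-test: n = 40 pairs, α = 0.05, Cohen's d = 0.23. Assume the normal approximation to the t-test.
Power ≈ 0.31

Power calculation (paired t-test, normal approximation):
z_β = d · √n - z_{α/2}
z_β = 0.23 · √40 - 1.960
z_β = 0.23 · 6.325 - 1.960
z_β = -0.505

Power = Φ(z_β) = Φ(-0.505) ≈ 0.307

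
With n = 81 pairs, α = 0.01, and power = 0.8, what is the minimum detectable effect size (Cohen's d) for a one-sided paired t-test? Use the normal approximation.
d ≈ 0.35

Minimum detectable effect (paired t-test, normal approximation):
d = (z_α + z_β) / √n
d = (2.326 + 0.842) / √81
d = 3.168 / 9.000
d ≈ 0.35

By Cohen's convention (0.2 small / 0.5 medium / 0.8 large): small effect.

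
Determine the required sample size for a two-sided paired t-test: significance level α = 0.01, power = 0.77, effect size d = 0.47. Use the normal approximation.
n = 50 pairs

Sample size formula (paired t-test, normal approximation):
n = ((z_{α/2} + z_β) / d)²

z_{α/2} = 2.576 (for α = 0.01, two-sided)
z_β = 0.739 (for power = 0.77)
d = 0.47

n = ((2.576 + 0.739) / 0.47)²
n = (7.053)²
n ≈ 49.74
Round up to the next whole number: n = 50 pairs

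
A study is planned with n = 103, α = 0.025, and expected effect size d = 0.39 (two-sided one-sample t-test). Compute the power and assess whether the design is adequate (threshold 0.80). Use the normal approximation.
Power ≈ 0.96; the study is adequately powered (power ≥ 0.80)

Power calculation (one-sample t-test, normal approximation):
z_β = d · √n - z_{α/2}
z_β = 0.39 · √103 - 2.241
z_β = 0.39 · 10.149 - 2.241
z_β = 1.717

Power = Φ(z_β) = Φ(1.717) ≈ 0.957

Effect size d = 0.39 is small by Cohen's convention (0.2/0.5/0.8).

Threshold: power ≥ 0.80 is conventionally adequate.
Power ≈ 0.96 → the study is adequately powered (power ≥ 0.80).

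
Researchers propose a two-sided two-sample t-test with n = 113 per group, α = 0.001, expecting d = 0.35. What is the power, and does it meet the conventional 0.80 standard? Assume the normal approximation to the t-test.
Power ≈ 0.25; the study is underpowered (power < 0.80)

Power calculation (two-sample t-test, normal approximation):
z_β = d · √(n/2) - z_{α/2}
z_β = 0.35 · √(113/2) - 3.291
z_β = 0.35 · 7.517 - 3.291
z_β = -0.660

Power = Φ(z_β) = Φ(-0.660) ≈ 0.255

Effect size d = 0.35 is small by Cohen's convention (0.2/0.5/0.8).

Threshold: power ≥ 0.80 is conventionally adequate.
Power ≈ 0.25 → the study is underpowered (power < 0.80).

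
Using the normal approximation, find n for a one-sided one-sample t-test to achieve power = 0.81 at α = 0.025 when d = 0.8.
n = 13

Sample size formula (one-sample t-test, normal approximation):
n = ((z_α + z_β) / d)²

z_α = 1.960 (for α = 0.025, one-sided)
z_β = 0.878 (for power = 0.81)
d = 0.8

n = ((1.960 + 0.878) / 0.8)²
n = (3.548)²
n ≈ 12.59
Round up to the next whole number: n = 13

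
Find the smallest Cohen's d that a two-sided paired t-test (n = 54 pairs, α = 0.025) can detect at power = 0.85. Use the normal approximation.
d ≈ 0.45

Minimum detectable effect (paired t-test, normal approximation):
d = (z_{α/2} + z_β) / √n
d = (2.241 + 1.036) / √54
d = 3.278 / 7.348
d ≈ 0.45

By Cohen's convention (0.2 small / 0.5 medium / 0.8 large): small effect.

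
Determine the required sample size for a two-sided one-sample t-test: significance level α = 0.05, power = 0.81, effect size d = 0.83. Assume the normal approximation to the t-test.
n = 12

Sample size formula (one-sample t-test, normal approximation):
n = ((z_{α/2} + z_β) / d)²

z_{α/2} = 1.960 (for α = 0.05, two-sided)
z_β = 0.878 (for power = 0.81)
d = 0.83

n = ((1.960 + 0.878) / 0.83)²
n = (3.419)²
n ≈ 11.69
Round up to the next whole number: n = 12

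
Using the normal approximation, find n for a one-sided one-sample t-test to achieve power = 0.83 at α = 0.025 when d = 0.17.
n = 294

Sample size formula (one-sample t-test, normal approximation):
n = ((z_α + z_β) / d)²

z_α = 1.960 (for α = 0.025, one-sided)
z_β = 0.954 (for power = 0.83)
d = 0.17

n = ((1.960 + 0.954) / 0.17)²
n = (17.141)²
n ≈ 293.81
Round up to the next whole number: n = 294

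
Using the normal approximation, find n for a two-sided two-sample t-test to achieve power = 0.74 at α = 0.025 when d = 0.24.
n = 289 per group

Sample size formula (two-sample t-test, normal approximation):
n = 2 · ((z_{α/2} + z_β) / d)²

z_{α/2} = 2.241 (for α = 0.025, two-sided)
z_β = 0.643 (for power = 0.74)
d = 0.24

n = 2 · ((2.241 + 0.643) / 0.24)²
n = 2 · (12.017)²
n ≈ 288.82
Round up to the next whole number: n = 289 per group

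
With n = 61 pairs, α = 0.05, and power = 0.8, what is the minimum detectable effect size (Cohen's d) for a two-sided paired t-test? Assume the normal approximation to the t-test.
d ≈ 0.36

Minimum detectable effect (paired t-test, normal approximation):
d = (z_{α/2} + z_β) / √n
d = (1.960 + 0.842) / √61
d = 2.802 / 7.810
d ≈ 0.36

By Cohen's convention (0.2 small / 0.5 medium / 0.8 large): small effect.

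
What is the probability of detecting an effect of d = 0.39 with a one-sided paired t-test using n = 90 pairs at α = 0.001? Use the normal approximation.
Power ≈ 0.73

Power calculation (paired t-test, normal approximation):
z_β = d · √n - z_α
z_β = 0.39 · √90 - 3.090
z_β = 0.39 · 9.487 - 3.090
z_β = 0.610

Power = Φ(z_β) = Φ(0.610) ≈ 0.729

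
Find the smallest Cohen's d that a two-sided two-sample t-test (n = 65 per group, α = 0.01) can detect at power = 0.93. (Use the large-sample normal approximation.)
d ≈ 0.71

Minimum detectable effect (two-sample t-test, normal approximation):
d = (z_{α/2} + z_β) / √(n/2)
d = (2.576 + 1.476) / √(65/2)
d = 4.052 / 5.701
d ≈ 0.71

By Cohen's convention (0.2 small / 0.5 medium / 0.8 large): medium effect.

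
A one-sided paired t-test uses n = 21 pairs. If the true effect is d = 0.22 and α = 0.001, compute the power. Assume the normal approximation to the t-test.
Power ≈ 0.02

Power calculation (paired t-test, normal approximation):
z_β = d · √n - z_α
z_β = 0.22 · √21 - 3.090
z_β = 0.22 · 4.583 - 3.090
z_β = -2.082

Power = Φ(z_β) = Φ(-2.082) ≈ 0.019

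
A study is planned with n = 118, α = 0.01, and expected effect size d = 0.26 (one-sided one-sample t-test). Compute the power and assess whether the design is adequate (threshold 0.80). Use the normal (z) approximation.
Power ≈ 0.69; the study is underpowered (power < 0.80)

Power calculation (one-sample t-test, normal approximation):
z_β = d · √n - z_α
z_β = 0.26 · √118 - 2.326
z_β = 0.26 · 10.863 - 2.326
z_β = 0.498

Power = Φ(z_β) = Φ(0.498) ≈ 0.691

Effect size d = 0.26 is small by Cohen's convention (0.2/0.5/0.8).

Threshold: power ≥ 0.80 is conventionally adequate.
Power ≈ 0.69 → the study is underpowered (power < 0.80).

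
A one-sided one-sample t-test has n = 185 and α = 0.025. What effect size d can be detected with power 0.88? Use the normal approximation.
d ≈ 0.23

Minimum detectable effect (one-sample t-test, normal approximation):
d = (z_α + z_β) / √n
d = (1.960 + 1.175) / √185
d = 3.135 / 13.601
d ≈ 0.23

By Cohen's convention (0.2 small / 0.5 medium / 0.8 large): small effect.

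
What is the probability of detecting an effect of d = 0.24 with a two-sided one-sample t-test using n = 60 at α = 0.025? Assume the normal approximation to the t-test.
Power ≈ 0.35

Power calculation (one-sample t-test, normal approximation):
z_β = d · √n - z_{α/2}
z_β = 0.24 · √60 - 2.241
z_β = 0.24 · 7.746 - 2.241
z_β = -0.382

Power = Φ(z_β) = Φ(-0.382) ≈ 0.351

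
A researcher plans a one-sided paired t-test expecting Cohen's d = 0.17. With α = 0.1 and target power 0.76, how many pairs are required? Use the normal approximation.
n = 137 pairs

Sample size formula (paired t-test, normal approximation):
n = ((z_α + z_β) / d)²

z_α = 1.282 (for α = 0.1, one-sided)
z_β = 0.706 (for power = 0.76)
d = 0.17

n = ((1.282 + 0.706) / 0.17)²
n = (11.694)²
n ≈ 136.75
Round up to the next whole number: n = 137 pairs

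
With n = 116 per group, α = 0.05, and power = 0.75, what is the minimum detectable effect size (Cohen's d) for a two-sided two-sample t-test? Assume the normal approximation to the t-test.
d ≈ 0.35

Minimum detectable effect (two-sample t-test, normal approximation):
d = (z_{α/2} + z_β) / √(n/2)
d = (1.960 + 0.674) / √(116/2)
d = 2.634 / 7.616
d ≈ 0.35

By Cohen's convention (0.2 small / 0.5 medium / 0.8 large): small effect.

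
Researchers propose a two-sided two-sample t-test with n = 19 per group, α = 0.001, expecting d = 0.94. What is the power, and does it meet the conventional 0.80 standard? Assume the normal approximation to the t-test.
Power ≈ 0.35; the study is underpowered (power < 0.80)

Power calculation (two-sample t-test, normal approximation):
z_β = d · √(n/2) - z_{α/2}
z_β = 0.94 · √(19/2) - 3.291
z_β = 0.94 · 3.082 - 3.291
z_β = -0.393

Power = Φ(z_β) = Φ(-0.393) ≈ 0.347

Effect size d = 0.94 is large by Cohen's convention (0.2/0.5/0.8).

Threshold: power ≥ 0.80 is conventionally adequate.
Power ≈ 0.35 → the study is underpowered (power < 0.80).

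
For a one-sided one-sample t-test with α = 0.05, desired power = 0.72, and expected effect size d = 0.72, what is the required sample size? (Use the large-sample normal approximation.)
n = 10

Sample size formula (one-sample t-test, normal approximation):
n = ((z_α + z_β) / d)²

z_α = 1.645 (for α = 0.05, one-sided)
z_β = 0.583 (for power = 0.72)
d = 0.72

n = ((1.645 + 0.583) / 0.72)²
n = (3.094)²
n ≈ 9.57
Round up to the next whole number: n = 10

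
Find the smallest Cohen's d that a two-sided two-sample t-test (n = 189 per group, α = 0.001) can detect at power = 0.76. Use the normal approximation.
d ≈ 0.41

Minimum detectable effect (two-sample t-test, normal approximation):
d = (z_{α/2} + z_β) / √(n/2)
d = (3.291 + 0.706) / √(189/2)
d = 3.997 / 9.721
d ≈ 0.41

By Cohen's convention (0.2 small / 0.5 medium / 0.8 large): small effect.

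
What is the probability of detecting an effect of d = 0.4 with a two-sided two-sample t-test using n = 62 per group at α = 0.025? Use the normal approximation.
Power ≈ 0.49

Power calculation (two-sample t-test, normal approximation):
z_β = d · √(n/2) - z_{α/2}
z_β = 0.4 · √(62/2) - 2.241
z_β = 0.4 · 5.568 - 2.241
z_β = -0.014

Power = Φ(z_β) = Φ(-0.014) ≈ 0.494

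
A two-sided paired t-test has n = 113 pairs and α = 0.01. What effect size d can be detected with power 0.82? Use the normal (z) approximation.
d ≈ 0.33

Minimum detectable effect (paired t-test, normal approximation):
d = (z_{α/2} + z_β) / √n
d = (2.576 + 0.915) / √113
d = 3.491 / 10.630
d ≈ 0.33

By Cohen's convention (0.2 small / 0.5 medium / 0.8 large): small effect.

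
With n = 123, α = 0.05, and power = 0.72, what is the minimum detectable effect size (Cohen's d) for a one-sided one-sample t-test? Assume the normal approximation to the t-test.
d ≈ 0.20

Minimum detectable effect (one-sample t-test, normal approximation):
d = (z_α + z_β) / √n
d = (1.645 + 0.583) / √123
d = 2.228 / 11.091
d ≈ 0.20

By Cohen's convention (0.2 small / 0.5 medium / 0.8 large): small effect.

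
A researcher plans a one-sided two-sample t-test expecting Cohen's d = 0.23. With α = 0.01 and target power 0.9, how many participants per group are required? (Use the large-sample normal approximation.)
n = 493 per group

Sample size formula (two-sample t-test, normal approximation):
n = 2 · ((z_α + z_β) / d)²

z_α = 2.326 (for α = 0.01, one-sided)
z_β = 1.282 (for power = 0.9)
d = 0.23

n = 2 · ((2.326 + 1.282) / 0.23)²
n = 2 · (15.687)²
n ≈ 492.16
Round up to the next whole number: n = 493 per group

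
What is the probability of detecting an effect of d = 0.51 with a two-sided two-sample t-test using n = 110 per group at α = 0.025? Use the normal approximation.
Power ≈ 0.94

Power calculation (two-sample t-test, normal approximation):
z_β = d · √(n/2) - z_{α/2}
z_β = 0.51 · √(110/2) - 2.241
z_β = 0.51 · 7.416 - 2.241
z_β = 1.541

Power = Φ(z_β) = Φ(1.541) ≈ 0.938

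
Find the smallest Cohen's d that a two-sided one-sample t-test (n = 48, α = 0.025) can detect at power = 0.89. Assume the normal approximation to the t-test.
d ≈ 0.50

Minimum detectable effect (one-sample t-test, normal approximation):
d = (z_{α/2} + z_β) / √n
d = (2.241 + 1.227) / √48
d = 3.468 / 6.928
d ≈ 0.50

By Cohen's convention (0.2 small / 0.5 medium / 0.8 large): medium effect.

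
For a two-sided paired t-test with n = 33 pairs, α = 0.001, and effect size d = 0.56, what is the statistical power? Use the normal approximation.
Power ≈ 0.47

Power calculation (paired t-test, normal approximation):
z_β = d · √n - z_{α/2}
z_β = 0.56 · √33 - 3.291
z_β = 0.56 · 5.745 - 3.291
z_β = -0.074

Power = Φ(z_β) = Φ(-0.074) ≈ 0.471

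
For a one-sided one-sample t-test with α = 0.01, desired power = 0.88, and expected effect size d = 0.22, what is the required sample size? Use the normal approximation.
n = 254

Sample size formula (one-sample t-test, normal approximation):
n = ((z_α + z_β) / d)²

z_α = 2.326 (for α = 0.01, one-sided)
z_β = 1.175 (for power = 0.88)
d = 0.22

n = ((2.326 + 1.175) / 0.22)²
n = (15.914)²
n ≈ 253.26
Round up to the next whole number: n = 254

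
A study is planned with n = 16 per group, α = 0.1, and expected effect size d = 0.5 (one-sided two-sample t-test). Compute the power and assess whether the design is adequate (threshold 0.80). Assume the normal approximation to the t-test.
Power ≈ 0.55; the study is underpowered (power < 0.80)

Power calculation (two-sample t-test, normal approximation):
z_β = d · √(n/2) - z_α
z_β = 0.5 · √(16/2) - 1.282
z_β = 0.5 · 2.828 - 1.282
z_β = 0.133

Power = Φ(z_β) = Φ(0.133) ≈ 0.553

Effect size d = 0.5 is medium by Cohen's convention (0.2/0.5/0.8).

Threshold: power ≥ 0.80 is conventionally adequate.
Power ≈ 0.55 → the study is underpowered (power < 0.80).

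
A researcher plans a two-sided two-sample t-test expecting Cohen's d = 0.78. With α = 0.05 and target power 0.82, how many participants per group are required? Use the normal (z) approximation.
n = 28 per group

Sample size formula (two-sample t-test, normal approximation):
n = 2 · ((z_{α/2} + z_β) / d)²

z_{α/2} = 1.960 (for α = 0.05, two-sided)
z_β = 0.915 (for power = 0.82)
d = 0.78

n = 2 · ((1.960 + 0.915) / 0.78)²
n = 2 · (3.686)²
n ≈ 27.17
Round up to the next whole number: n = 28 per group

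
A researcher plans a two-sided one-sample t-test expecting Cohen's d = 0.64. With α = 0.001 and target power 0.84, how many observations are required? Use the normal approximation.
n = 45

Sample size formula (one-sample t-test, normal approximation):
n = ((z_{α/2} + z_β) / d)²

z_{α/2} = 3.291 (for α = 0.001, two-sided)
z_β = 0.994 (for power = 0.84)
d = 0.64

n = ((3.291 + 0.994) / 0.64)²
n = (6.695)²
n ≈ 44.82
Round up to the next whole number: n = 45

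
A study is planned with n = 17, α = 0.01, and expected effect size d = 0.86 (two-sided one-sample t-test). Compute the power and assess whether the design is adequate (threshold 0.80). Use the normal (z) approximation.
Power ≈ 0.83; the study is adequately powered (power ≥ 0.80)

Power calculation (one-sample t-test, normal approximation):
z_β = d · √n - z_{α/2}
z_β = 0.86 · √17 - 2.576
z_β = 0.86 · 4.123 - 2.576
z_β = 0.970

Power = Φ(z_β) = Φ(0.970) ≈ 0.834

Effect size d = 0.86 is large by Cohen's convention (0.2/0.5/0.8).

Threshold: power ≥ 0.80 is conventionally adequate.
Power ≈ 0.83 → the study is adequately powered (power ≥ 0.80).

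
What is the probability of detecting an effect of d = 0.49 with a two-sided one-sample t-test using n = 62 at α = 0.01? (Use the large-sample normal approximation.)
Power ≈ 0.90

Power calculation (one-sample t-test, normal approximation):
z_β = d · √n - z_{α/2}
z_β = 0.49 · √62 - 2.576
z_β = 0.49 · 7.874 - 2.576
z_β = 1.282

Power = Φ(z_β) = Φ(1.282) ≈ 0.900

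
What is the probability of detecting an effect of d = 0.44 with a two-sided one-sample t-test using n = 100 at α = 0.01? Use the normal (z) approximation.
Power ≈ 0.97

Power calculation (one-sample t-test, normal approximation):
z_β = d · √n - z_{α/2}
z_β = 0.44 · √100 - 2.576
z_β = 0.44 · 10.000 - 2.576
z_β = 1.824

Power = Φ(z_β) = Φ(1.824) ≈ 0.966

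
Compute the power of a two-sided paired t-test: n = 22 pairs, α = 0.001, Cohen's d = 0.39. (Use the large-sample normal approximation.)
Power ≈ 0.07

Power calculation (paired t-test, normal approximation):
z_β = d · √n - z_{α/2}
z_β = 0.39 · √22 - 3.291
z_β = 0.39 · 4.690 - 3.291
z_β = -1.461

Power = Φ(z_β) = Φ(-1.461) ≈ 0.072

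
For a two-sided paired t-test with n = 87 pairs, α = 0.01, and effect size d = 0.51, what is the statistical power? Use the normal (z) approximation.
Power ≈ 0.99

Power calculation (paired t-test, normal approximation):
z_β = d · √n - z_{α/2}
z_β = 0.51 · √87 - 2.576
z_β = 0.51 · 9.327 - 2.576
z_β = 2.181

Power = Φ(z_β) = Φ(2.181) ≈ 0.985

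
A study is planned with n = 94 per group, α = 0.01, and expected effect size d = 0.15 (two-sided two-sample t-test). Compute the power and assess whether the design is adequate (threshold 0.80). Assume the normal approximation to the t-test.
Power ≈ 0.06; the study is underpowered (power < 0.80)

Power calculation (two-sample t-test, normal approximation):
z_β = d · √(n/2) - z_{α/2}
z_β = 0.15 · √(94/2) - 2.576
z_β = 0.15 · 6.856 - 2.576
z_β = -1.547

Power = Φ(z_β) = Φ(-1.547) ≈ 0.061

Effect size d = 0.15 is very small by Cohen's convention (0.2/0.5/0.8).

Threshold: power ≥ 0.80 is conventionally adequate.
Power ≈ 0.06 → the study is underpowered (power < 0.80).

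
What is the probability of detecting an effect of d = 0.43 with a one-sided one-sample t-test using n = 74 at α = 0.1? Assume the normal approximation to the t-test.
Power ≈ 0.99

Power calculation (one-sample t-test, normal approximation):
z_β = d · √n - z_α
z_β = 0.43 · √74 - 1.282
z_β = 0.43 · 8.602 - 1.282
z_β = 2.417

Power = Φ(z_β) = Φ(2.417) ≈ 0.992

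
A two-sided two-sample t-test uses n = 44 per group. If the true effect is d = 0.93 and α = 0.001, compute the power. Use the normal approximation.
Power ≈ 0.86

Power calculation (two-sample t-test, normal approximation):
z_β = d · √(n/2) - z_{α/2}
z_β = 0.93 · √(44/2) - 3.291
z_β = 0.93 · 4.690 - 3.291
z_β = 1.072

Power = Φ(z_β) = Φ(1.072) ≈ 0.858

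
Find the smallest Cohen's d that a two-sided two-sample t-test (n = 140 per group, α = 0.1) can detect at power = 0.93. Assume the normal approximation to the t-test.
d ≈ 0.37

Minimum detectable effect (two-sample t-test, normal approximation):
d = (z_{α/2} + z_β) / √(n/2)
d = (1.645 + 1.476) / √(140/2)
d = 3.121 / 8.367
d ≈ 0.37

By Cohen's convention (0.2 small / 0.5 medium / 0.8 large): small effect.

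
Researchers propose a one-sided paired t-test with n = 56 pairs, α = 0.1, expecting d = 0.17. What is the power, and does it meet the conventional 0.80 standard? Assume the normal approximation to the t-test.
Power ≈ 0.50; the study is underpowered (power < 0.80)

Power calculation (paired t-test, normal approximation):
z_β = d · √n - z_α
z_β = 0.17 · √56 - 1.282
z_β = 0.17 · 7.483 - 1.282
z_β = -0.009

Power = Φ(z_β) = Φ(-0.009) ≈ 0.496

Effect size d = 0.17 is very small by Cohen's convention (0.2/0.5/0.8).

Threshold: power ≥ 0.80 is conventionally adequate.
Power ≈ 0.50 → the study is underpowered (power < 0.80).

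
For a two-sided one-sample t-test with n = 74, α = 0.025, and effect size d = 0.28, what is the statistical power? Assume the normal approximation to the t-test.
Power ≈ 0.57

Power calculation (one-sample t-test, normal approximation):
z_β = d · √n - z_{α/2}
z_β = 0.28 · √74 - 2.241
z_β = 0.28 · 8.602 - 2.241
z_β = 0.167

Power = Φ(z_β) = Φ(0.167) ≈ 0.566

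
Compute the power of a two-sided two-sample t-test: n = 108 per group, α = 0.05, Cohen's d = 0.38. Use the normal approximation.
Power ≈ 0.80

Power calculation (two-sample t-test, normal approximation):
z_β = d · √(n/2) - z_{α/2}
z_β = 0.38 · √(108/2) - 1.960
z_β = 0.38 · 7.348 - 1.960
z_β = 0.832

Power = Φ(z_β) = Φ(0.832) ≈ 0.797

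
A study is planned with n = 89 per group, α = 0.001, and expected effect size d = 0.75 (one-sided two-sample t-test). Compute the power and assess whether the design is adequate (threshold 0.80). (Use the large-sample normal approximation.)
Power ≈ 0.97; the study is adequately powered (power ≥ 0.80)

Power calculation (two-sample t-test, normal approximation):
z_β = d · √(n/2) - z_α
z_β = 0.75 · √(89/2) - 3.090
z_β = 0.75 · 6.671 - 3.090
z_β = 1.913

Power = Φ(z_β) = Φ(1.913) ≈ 0.972

Effect size d = 0.75 is medium by Cohen's convention (0.2/0.5/0.8).

Threshold: power ≥ 0.80 is conventionally adequate.
Power ≈ 0.97 → the study is adequately powered (power ≥ 0.80).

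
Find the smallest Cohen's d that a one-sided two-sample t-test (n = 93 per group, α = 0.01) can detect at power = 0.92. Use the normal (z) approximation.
d ≈ 0.55

Minimum detectable effect (two-sample t-test, normal approximation):
d = (z_α + z_β) / √(n/2)
d = (2.326 + 1.405) / √(93/2)
d = 3.731 / 6.819
d ≈ 0.55

By Cohen's convention (0.2 small / 0.5 medium / 0.8 large): medium effect.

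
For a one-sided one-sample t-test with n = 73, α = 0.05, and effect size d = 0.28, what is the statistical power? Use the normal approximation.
Power ≈ 0.77

Power calculation (one-sample t-test, normal approximation):
z_β = d · √n - z_α
z_β = 0.28 · √73 - 1.645
z_β = 0.28 · 8.544 - 1.645
z_β = 0.747

Power = Φ(z_β) = Φ(0.747) ≈ 0.773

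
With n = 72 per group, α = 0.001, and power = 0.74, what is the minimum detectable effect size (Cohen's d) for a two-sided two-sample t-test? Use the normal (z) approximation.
d ≈ 0.66

Minimum detectable effect (two-sample t-test, normal approximation):
d = (z_{α/2} + z_β) / √(n/2)
d = (3.291 + 0.643) / √(72/2)
d = 3.934 / 6.000
d ≈ 0.66

By Cohen's convention (0.2 small / 0.5 medium / 0.8 large): medium effect.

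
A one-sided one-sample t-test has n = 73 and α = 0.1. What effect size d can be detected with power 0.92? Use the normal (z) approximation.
d ≈ 0.31

Minimum detectable effect (one-sample t-test, normal approximation):
d = (z_α + z_β) / √n
d = (1.282 + 1.405) / √73
d = 2.687 / 8.544
d ≈ 0.31

By Cohen's convention (0.2 small / 0.5 medium / 0.8 large): small effect.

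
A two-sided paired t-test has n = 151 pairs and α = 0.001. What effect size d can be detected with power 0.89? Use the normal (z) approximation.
d ≈ 0.37

Minimum detectable effect (paired t-test, normal approximation):
d = (z_{α/2} + z_β) / √n
d = (3.291 + 1.227) / √151
d = 4.517 / 12.288
d ≈ 0.37

By Cohen's convention (0.2 small / 0.5 medium / 0.8 large): small effect.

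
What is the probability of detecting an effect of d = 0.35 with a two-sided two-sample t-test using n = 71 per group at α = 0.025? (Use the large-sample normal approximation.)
Power ≈ 0.44

Power calculation (two-sample t-test, normal approximation):
z_β = d · √(n/2) - z_{α/2}
z_β = 0.35 · √(71/2) - 2.241
z_β = 0.35 · 5.958 - 2.241
z_β = -0.156

Power = Φ(z_β) = Φ(-0.156) ≈ 0.438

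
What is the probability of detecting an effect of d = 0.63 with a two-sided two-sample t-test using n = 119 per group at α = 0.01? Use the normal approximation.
Power ≈ 0.99

Power calculation (two-sample t-test, normal approximation):
z_β = d · √(n/2) - z_{α/2}
z_β = 0.63 · √(119/2) - 2.576
z_β = 0.63 · 7.714 - 2.576
z_β = 2.284

Power = Φ(z_β) = Φ(2.284) ≈ 0.989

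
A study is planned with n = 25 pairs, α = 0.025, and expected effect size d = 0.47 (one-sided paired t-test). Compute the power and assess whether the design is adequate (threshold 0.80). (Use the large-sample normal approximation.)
Power ≈ 0.65; the study is underpowered (power < 0.80)

Power calculation (paired t-test, normal approximation):
z_β = d · √n - z_α
z_β = 0.47 · √25 - 1.960
z_β = 0.47 · 5.000 - 1.960
z_β = 0.390

Power = Φ(z_β) = Φ(0.390) ≈ 0.652

Effect size d = 0.47 is small by Cohen's convention (0.2/0.5/0.8).

Threshold: power ≥ 0.80 is conventionally adequate.
Power ≈ 0.65 → the study is underpowered (power < 0.80).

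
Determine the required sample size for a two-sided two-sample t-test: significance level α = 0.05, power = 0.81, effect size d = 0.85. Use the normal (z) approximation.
n = 23 per group

Sample size formula (two-sample t-test, normal approximation):
n = 2 · ((z_{α/2} + z_β) / d)²

z_{α/2} = 1.960 (for α = 0.05, two-sided)
z_β = 0.878 (for power = 0.81)
d = 0.85

n = 2 · ((1.960 + 0.878) / 0.85)²
n = 2 · (3.339)²
n ≈ 22.30
Round up to the next whole number: n = 23 per group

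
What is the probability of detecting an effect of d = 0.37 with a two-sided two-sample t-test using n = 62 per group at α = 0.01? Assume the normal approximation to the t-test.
Power ≈ 0.30

Power calculation (two-sample t-test, normal approximation):
z_β = d · √(n/2) - z_{α/2}
z_β = 0.37 · √(62/2) - 2.576
z_β = 0.37 · 5.568 - 2.576
z_β = -0.516

Power = Φ(z_β) = Φ(-0.516) ≈ 0.303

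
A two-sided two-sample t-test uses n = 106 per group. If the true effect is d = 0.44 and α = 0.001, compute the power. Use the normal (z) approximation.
Power ≈ 0.47

Power calculation (two-sample t-test, normal approximation):
z_β = d · √(n/2) - z_{α/2}
z_β = 0.44 · √(106/2) - 3.291
z_β = 0.44 · 7.280 - 3.291
z_β = -0.087

Power = Φ(z_β) = Φ(-0.087) ≈ 0.465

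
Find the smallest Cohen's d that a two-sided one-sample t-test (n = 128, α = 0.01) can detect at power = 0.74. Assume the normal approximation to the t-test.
d ≈ 0.28

Minimum detectable effect (one-sample t-test, normal approximation):
d = (z_{α/2} + z_β) / √n
d = (2.576 + 0.643) / √128
d = 3.219 / 11.314
d ≈ 0.28

By Cohen's convention (0.2 small / 0.5 medium / 0.8 large): small effect.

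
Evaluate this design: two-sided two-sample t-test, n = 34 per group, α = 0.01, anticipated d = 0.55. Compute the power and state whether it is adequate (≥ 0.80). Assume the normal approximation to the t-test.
Power ≈ 0.38; the study is underpowered (power < 0.80)

Power calculation (two-sample t-test, normal approximation):
z_β = d · √(n/2) - z_{α/2}
z_β = 0.55 · √(34/2) - 2.576
z_β = 0.55 · 4.123 - 2.576
z_β = -0.308

Power = Φ(z_β) = Φ(-0.308) ≈ 0.379

Effect size d = 0.55 is medium by Cohen's convention (0.2/0.5/0.8).

Threshold: power ≥ 0.80 is conventionally adequate.
Power ≈ 0.38 → the study is underpowered (power < 0.80).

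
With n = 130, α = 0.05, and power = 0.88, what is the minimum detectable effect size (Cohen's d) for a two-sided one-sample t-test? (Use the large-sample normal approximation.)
d ≈ 0.27

Minimum detectable effect (one-sample t-test, normal approximation):
d = (z_{α/2} + z_β) / √n
d = (1.960 + 1.175) / √130
d = 3.135 / 11.402
d ≈ 0.27

By Cohen's convention (0.2 small / 0.5 medium / 0.8 large): small effect.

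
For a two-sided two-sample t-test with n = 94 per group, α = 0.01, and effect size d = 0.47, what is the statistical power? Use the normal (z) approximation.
Power ≈ 0.74

Power calculation (two-sample t-test, normal approximation):
z_β = d · √(n/2) - z_{α/2}
z_β = 0.47 · √(94/2) - 2.576
z_β = 0.47 · 6.856 - 2.576
z_β = 0.646

Power = Φ(z_β) = Φ(0.646) ≈ 0.741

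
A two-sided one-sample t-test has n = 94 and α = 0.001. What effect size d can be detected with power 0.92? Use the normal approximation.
d ≈ 0.48

Minimum detectable effect (one-sample t-test, normal approximation):
d = (z_{α/2} + z_β) / √n
d = (3.291 + 1.405) / √94
d = 4.696 / 9.695
d ≈ 0.48

By Cohen's convention (0.2 small / 0.5 medium / 0.8 large): small effect.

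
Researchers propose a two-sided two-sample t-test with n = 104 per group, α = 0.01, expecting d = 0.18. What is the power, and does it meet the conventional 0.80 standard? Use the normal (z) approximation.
Power ≈ 0.10; the study is underpowered (power < 0.80)

Power calculation (two-sample t-test, normal approximation):
z_β = d · √(n/2) - z_{α/2}
z_β = 0.18 · √(104/2) - 2.576
z_β = 0.18 · 7.211 - 2.576
z_β = -1.278

Power = Φ(z_β) = Φ(-1.278) ≈ 0.101

Effect size d = 0.18 is very small by Cohen's convention (0.2/0.5/0.8).

Threshold: power ≥ 0.80 is conventionally adequate.
Power ≈ 0.10 → the study is underpowered (power < 0.80).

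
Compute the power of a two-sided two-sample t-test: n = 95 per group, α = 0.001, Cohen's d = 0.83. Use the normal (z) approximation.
Power ≈ 0.99

Power calculation (two-sample t-test, normal approximation):
z_β = d · √(n/2) - z_{α/2}
z_β = 0.83 · √(95/2) - 3.291
z_β = 0.83 · 6.892 - 3.291
z_β = 2.430

Power = Φ(z_β) = Φ(2.430) ≈ 0.992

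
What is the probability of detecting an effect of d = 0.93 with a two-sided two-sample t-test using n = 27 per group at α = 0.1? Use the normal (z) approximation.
Power ≈ 0.96

Power calculation (two-sample t-test, normal approximation):
z_β = d · √(n/2) - z_{α/2}
z_β = 0.93 · √(27/2) - 1.645
z_β = 0.93 · 3.674 - 1.645
z_β = 1.772

Power = Φ(z_β) = Φ(1.772) ≈ 0.962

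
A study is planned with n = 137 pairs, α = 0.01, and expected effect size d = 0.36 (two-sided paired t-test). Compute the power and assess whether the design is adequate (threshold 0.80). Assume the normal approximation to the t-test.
Power ≈ 0.95; the study is adequately powered (power ≥ 0.80)

Power calculation (paired t-test, normal approximation):
z_β = d · √n - z_{α/2}
z_β = 0.36 · √137 - 2.576
z_β = 0.36 · 11.705 - 2.576
z_β = 1.638

Power = Φ(z_β) = Φ(1.638) ≈ 0.949

Effect size d = 0.36 is small by Cohen's convention (0.2/0.5/0.8).

Threshold: power ≥ 0.80 is conventionally adequate.
Power ≈ 0.95 → the study is adequately powered (power ≥ 0.80).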